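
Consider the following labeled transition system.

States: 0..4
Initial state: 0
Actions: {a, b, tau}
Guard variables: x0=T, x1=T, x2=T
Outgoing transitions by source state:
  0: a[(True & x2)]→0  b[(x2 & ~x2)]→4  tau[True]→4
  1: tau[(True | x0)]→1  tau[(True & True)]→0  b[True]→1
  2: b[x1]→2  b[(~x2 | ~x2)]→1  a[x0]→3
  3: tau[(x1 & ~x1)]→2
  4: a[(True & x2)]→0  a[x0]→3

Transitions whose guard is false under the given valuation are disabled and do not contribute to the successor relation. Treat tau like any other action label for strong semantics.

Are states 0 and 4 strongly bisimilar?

Refine partition for ~:
  round 0: {{0,1,2,3,4}}
  round 1: {{0},{1},{2},{3},{4}}
Fixed point at round 2; 5 class(es).
0∈{0}, 4∈{4}

Answer: NOT BISIMILAR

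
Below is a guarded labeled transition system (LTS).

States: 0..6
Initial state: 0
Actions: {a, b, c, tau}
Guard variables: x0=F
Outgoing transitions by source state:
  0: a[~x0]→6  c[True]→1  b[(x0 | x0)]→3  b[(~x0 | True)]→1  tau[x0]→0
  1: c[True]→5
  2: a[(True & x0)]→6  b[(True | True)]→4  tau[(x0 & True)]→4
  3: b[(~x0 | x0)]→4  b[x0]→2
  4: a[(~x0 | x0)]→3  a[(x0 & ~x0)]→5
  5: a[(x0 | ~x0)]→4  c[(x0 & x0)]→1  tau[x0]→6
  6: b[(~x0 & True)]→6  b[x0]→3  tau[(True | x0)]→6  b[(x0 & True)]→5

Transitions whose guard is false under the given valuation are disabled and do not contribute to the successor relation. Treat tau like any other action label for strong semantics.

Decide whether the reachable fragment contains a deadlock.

Answer: DEADLOCK-FREE

Trace:
Reachable = {0,1,3,4,5,6}
  0: a→6  b→1  c→1  [3 out]
  1: c→5  [1 out]
  3: b→4  [1 out]
  4: a→3  [1 out]
  5: a→4  [1 out]
  6: b→6  tau→6  [2 out]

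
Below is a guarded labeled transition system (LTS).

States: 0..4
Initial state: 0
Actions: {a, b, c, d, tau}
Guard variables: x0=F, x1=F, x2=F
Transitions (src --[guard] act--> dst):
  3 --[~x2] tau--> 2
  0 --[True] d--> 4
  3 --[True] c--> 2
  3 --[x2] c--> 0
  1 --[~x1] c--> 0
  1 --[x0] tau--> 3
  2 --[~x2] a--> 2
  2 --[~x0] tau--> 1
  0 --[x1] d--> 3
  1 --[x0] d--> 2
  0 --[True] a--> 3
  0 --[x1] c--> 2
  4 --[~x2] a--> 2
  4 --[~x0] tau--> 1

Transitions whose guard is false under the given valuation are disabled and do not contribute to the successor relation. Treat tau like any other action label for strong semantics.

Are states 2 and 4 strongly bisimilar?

Answer: BISIMILAR

Analysis:
Refine partition for ~:
  P[0] = {{0,1,2,3,4}}
  P[1] = {{0},{1},{2,4},{3}}
stable after 2 split(s): 4 block(s)
class of 2: {2,4}; class of 4: {2,4}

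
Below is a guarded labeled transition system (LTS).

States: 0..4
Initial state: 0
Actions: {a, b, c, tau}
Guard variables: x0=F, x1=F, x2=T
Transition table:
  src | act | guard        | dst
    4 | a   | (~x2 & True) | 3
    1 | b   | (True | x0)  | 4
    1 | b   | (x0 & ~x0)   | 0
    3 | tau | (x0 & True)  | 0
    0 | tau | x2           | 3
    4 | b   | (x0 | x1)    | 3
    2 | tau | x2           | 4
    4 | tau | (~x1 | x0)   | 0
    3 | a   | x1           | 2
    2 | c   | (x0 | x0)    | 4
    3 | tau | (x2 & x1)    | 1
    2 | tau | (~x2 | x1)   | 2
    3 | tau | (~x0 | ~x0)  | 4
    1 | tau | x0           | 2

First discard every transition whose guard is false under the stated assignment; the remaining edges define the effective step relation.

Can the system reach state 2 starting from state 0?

Answer: UNREACHABLE

Trace:
5 transition(s) survive guard evaluation.
L0 = {0}
L1 = {3}  cumulative {0,3}
L2 = {4}  cumulative {0,3,4}
Reach set: {0,3,4}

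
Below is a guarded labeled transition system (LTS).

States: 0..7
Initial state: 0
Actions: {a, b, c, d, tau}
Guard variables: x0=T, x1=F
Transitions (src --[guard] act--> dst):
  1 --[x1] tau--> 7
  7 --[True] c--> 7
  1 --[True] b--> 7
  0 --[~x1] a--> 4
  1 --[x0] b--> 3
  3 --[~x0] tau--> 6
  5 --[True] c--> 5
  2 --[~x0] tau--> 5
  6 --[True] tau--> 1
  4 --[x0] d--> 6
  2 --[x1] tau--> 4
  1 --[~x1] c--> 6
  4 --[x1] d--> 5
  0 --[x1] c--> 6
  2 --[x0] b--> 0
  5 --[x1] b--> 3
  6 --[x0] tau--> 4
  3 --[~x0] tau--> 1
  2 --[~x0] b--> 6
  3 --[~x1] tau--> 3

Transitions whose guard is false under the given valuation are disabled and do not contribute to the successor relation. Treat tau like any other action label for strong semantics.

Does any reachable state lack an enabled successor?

R = {0,1,3,4,6,7}
  0: a→4  [deg 1]
  1: b→3  b→7  c→6  [deg 3]
  3: tau→3  [deg 1]
  4: d→6  [deg 1]
  6: tau→1  tau→4  [deg 2]
  7: c→7  [deg 1]

Answer: DEADLOCK-FREE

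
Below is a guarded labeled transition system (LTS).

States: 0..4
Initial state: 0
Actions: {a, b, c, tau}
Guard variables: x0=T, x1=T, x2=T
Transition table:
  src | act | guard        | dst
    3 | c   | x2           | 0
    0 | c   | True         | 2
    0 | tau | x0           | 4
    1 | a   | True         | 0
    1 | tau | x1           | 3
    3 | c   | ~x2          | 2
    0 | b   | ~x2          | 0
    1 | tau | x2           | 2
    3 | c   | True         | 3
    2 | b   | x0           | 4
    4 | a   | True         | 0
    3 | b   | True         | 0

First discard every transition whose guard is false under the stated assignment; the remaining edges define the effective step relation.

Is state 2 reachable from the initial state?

Answer: REACHABLE

Trace:
Guard filter leaves 10 enabled edge(s).
Layer 0: {0}
Layer 1: {2,4}  cumulative {0,2,4}
Reachable = {0,2,4}
trace reaching 2: c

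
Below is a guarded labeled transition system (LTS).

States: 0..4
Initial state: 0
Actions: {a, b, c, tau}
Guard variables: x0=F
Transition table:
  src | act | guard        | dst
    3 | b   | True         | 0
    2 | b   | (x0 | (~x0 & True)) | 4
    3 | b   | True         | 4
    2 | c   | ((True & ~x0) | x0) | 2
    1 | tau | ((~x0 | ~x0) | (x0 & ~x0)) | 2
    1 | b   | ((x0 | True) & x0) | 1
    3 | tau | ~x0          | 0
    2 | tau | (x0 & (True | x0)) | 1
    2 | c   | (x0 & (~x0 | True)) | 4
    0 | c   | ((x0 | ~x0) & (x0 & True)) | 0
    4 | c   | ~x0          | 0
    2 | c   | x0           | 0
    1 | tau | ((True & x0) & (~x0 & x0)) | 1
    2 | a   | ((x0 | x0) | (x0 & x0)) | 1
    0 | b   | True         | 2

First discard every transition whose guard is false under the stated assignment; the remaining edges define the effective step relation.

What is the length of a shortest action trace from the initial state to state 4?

Breadth-first toward 4:
  Layer 0: {0}
  Layer 1: {2}
  Layer 2: {4}
first hit 4 at d=2 via b·b

Answer: 2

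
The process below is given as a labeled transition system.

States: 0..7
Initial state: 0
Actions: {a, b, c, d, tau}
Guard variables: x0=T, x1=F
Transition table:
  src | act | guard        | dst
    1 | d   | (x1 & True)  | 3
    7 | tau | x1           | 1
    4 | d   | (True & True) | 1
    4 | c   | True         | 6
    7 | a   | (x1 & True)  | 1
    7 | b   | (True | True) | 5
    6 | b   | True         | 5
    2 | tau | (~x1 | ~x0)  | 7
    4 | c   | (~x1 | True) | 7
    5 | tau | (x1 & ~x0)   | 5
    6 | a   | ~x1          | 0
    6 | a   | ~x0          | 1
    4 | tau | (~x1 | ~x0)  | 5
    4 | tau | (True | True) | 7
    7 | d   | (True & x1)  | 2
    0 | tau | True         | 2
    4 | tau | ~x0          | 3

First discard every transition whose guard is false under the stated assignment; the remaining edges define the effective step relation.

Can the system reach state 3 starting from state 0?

Guard filter leaves 10 enabled edge(s).
L0 = {0}
L1 = {2}  cumulative {0,2}
L2 = {7}  cumulative {0,2,7}
L3 = {5}  cumulative {0,2,5,7}
R = {0,2,5,7}

Answer: UNREACHABLE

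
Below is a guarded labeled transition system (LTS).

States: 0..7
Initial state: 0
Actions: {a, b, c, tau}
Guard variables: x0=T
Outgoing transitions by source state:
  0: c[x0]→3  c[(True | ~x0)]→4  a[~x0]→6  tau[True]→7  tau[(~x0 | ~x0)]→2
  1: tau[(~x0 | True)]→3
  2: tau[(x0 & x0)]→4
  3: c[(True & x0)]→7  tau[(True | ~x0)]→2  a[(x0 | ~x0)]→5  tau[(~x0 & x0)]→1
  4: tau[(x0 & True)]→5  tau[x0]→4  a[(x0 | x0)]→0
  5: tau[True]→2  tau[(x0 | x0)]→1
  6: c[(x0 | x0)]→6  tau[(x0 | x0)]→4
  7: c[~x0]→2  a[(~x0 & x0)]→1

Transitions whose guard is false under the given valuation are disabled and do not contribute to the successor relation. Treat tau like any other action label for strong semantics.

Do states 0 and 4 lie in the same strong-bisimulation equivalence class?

Refine partition for ~:
  P[0] = {{0,1,2,3,4,5,6,7}}
  P[1] = {{0,6},{1,2,5},{3},{4},{7}}
  P[2] = {{0},{1},{2},{3},{4},{5},{6},{7}}
Fixed point at round 3; 8 class(es).
class of 0: {0}; class of 4: {4}

Answer: NOT BISIMILAR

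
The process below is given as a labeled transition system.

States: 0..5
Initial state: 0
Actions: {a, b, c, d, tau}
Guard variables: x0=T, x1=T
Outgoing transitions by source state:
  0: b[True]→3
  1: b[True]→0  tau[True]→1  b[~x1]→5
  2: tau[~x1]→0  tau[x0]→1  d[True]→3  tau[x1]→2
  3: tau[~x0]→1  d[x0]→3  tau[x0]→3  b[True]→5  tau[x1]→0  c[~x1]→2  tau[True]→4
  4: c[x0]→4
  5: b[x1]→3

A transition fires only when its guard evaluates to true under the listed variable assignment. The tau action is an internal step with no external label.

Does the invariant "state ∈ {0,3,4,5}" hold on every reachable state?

Answer: INVARIANT HOLDS

Trace:
Allowed set {0,3,4,5}
R = {0,3,4,5}
  0: ✓
  3: ✓
  4: ✓
  5: ✓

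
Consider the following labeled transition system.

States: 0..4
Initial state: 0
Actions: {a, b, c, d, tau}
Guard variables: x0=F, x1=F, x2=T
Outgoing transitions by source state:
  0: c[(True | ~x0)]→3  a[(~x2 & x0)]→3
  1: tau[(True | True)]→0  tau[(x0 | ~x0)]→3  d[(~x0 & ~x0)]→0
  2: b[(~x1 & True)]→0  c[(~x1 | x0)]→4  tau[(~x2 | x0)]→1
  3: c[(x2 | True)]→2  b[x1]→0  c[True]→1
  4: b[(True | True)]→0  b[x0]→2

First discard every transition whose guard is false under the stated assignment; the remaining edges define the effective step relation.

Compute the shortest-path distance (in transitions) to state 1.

Layered search for 1:
  Layer 0: {0}
  Layer 1: {3}
  Layer 2: {1,2}
1 enters at depth 2; path c·c

Answer: 2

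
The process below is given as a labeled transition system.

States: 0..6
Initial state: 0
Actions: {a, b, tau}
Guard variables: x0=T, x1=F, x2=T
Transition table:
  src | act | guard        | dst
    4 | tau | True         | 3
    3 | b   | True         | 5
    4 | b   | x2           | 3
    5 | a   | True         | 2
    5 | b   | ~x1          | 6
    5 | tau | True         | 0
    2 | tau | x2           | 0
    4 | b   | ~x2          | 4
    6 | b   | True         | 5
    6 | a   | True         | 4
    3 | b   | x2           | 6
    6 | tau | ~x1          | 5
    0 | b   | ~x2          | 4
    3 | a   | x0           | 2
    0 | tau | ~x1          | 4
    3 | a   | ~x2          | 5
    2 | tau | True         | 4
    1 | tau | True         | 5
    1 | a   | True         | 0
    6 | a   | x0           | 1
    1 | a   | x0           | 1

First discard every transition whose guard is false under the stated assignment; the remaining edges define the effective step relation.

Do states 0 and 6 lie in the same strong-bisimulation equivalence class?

Refine partition for ~:
  P[0] = {{0,1,2,3,4,5,6}}
  P[1] = {{0,2},{1},{3},{4},{5,6}}
  P[2] = {{0},{1},{2},{3},{4},{5},{6}}
stable after 3 split(s): 7 block(s)
class of 0: {0}; class of 6: {6}

Answer: NOT BISIMILAR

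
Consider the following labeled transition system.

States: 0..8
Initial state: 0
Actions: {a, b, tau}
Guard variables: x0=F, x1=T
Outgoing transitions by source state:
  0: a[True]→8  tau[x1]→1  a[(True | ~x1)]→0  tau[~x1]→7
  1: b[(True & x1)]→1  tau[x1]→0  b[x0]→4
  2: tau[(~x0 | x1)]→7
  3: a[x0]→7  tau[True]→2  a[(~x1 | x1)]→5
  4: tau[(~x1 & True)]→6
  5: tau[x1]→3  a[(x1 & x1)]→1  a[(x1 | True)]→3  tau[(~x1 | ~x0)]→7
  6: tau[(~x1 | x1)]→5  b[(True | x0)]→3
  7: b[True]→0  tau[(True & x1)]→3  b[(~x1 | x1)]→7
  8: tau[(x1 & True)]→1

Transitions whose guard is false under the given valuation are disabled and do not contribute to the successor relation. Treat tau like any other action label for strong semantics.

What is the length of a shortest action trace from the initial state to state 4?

Layered search for 4:
  Layer 0: {0}
  Layer 1: {1,8}
4 never appears.

Answer: UNREACHABLE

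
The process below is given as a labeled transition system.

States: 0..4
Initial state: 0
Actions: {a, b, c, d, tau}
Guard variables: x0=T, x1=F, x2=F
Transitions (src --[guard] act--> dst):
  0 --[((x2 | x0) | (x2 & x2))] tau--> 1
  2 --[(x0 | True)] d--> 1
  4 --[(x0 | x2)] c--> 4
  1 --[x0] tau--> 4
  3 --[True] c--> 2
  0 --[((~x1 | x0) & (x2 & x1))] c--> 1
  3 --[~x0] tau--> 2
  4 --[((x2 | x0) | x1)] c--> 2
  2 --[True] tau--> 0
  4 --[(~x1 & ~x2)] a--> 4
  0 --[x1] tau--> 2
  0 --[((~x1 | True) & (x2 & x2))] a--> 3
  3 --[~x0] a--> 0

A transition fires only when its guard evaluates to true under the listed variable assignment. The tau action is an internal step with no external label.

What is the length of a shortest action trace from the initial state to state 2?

Answer: 3

Analysis:
Layered search for 2:
  Layer 0: {0}
  Layer 1: {1}
  Layer 2: {4}
  Layer 3: {2}
depth(2)=3, e.g. tau·tau·c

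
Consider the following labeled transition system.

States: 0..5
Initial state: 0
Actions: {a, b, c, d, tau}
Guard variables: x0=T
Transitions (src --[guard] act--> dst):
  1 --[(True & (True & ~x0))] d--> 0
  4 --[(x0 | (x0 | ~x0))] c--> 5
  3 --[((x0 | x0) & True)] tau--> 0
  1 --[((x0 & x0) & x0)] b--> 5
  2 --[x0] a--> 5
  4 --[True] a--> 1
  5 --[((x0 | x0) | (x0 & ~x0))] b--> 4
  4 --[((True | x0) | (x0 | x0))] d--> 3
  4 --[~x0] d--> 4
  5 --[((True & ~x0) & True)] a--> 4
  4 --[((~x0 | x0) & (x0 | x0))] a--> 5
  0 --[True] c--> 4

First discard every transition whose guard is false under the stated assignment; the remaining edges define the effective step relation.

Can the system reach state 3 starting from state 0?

Guard filter leaves 9 enabled edge(s).
depth 0: {0}
depth 1: {4}  total {0,4}
depth 2: {1,3,5}  total {0,1,3,4,5}
R = {0,1,3,4,5}
trace reaching 3: c·d

Answer: REACHABLE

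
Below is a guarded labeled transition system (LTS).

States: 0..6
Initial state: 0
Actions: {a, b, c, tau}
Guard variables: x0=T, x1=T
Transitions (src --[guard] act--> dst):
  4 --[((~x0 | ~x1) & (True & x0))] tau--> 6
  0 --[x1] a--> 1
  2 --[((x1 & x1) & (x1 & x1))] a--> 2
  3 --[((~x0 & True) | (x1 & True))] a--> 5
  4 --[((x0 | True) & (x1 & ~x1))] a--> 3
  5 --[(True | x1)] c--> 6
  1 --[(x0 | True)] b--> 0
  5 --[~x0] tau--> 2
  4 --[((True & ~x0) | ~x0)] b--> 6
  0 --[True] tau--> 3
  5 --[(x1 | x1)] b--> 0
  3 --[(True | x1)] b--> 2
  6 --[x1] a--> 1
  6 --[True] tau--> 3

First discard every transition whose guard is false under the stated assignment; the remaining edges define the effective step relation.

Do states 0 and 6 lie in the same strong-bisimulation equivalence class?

Compute ~ classes (split until stable):
  π0 = {{0,1,2,3,4,5,6}}
  π1 = {{0,6},{1},{2},{3},{4},{5}}
stable after 2 split(s): 6 block(s)
class of 0: {0,6}; class of 6: {0,6}

Answer: BISIMILAR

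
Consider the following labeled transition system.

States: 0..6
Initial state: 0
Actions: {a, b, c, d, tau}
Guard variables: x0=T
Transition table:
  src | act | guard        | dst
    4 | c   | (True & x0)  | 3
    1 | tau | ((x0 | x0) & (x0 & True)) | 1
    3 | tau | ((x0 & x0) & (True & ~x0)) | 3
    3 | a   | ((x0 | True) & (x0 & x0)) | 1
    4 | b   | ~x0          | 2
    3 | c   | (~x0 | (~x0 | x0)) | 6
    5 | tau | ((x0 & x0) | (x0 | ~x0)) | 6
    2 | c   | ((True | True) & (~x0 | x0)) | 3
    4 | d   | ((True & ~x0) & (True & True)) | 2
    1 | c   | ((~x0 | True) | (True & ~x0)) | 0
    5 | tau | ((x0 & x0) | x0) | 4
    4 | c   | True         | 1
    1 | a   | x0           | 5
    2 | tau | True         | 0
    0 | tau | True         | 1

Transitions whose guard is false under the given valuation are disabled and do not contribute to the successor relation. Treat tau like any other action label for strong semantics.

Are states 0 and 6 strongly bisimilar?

Compute ~ classes (split until stable):
  round 0: {{0,1,2,3,4,5,6}}
  round 1: {{0,5},{1},{2},{3},{4},{6}}
  round 2: {{0},{1},{2},{3},{4},{5},{6}}
Fixed point at round 3; 7 class(es).
class of 0: {0}; class of 6: {6}

Answer: NOT BISIMILAR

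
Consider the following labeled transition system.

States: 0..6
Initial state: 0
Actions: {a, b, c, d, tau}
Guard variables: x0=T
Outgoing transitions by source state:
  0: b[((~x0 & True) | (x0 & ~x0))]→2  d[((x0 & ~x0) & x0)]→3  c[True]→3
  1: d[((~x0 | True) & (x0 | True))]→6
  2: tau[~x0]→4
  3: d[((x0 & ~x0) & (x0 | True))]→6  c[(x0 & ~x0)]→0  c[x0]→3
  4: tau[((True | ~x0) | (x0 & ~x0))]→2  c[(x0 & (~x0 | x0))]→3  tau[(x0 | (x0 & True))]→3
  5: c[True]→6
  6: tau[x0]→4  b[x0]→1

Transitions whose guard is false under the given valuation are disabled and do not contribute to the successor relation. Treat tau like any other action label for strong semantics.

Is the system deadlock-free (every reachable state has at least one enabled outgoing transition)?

R = {0,3}
  0: c→3  [1 out]
  3: c→3  [1 out]

Answer: DEADLOCK-FREE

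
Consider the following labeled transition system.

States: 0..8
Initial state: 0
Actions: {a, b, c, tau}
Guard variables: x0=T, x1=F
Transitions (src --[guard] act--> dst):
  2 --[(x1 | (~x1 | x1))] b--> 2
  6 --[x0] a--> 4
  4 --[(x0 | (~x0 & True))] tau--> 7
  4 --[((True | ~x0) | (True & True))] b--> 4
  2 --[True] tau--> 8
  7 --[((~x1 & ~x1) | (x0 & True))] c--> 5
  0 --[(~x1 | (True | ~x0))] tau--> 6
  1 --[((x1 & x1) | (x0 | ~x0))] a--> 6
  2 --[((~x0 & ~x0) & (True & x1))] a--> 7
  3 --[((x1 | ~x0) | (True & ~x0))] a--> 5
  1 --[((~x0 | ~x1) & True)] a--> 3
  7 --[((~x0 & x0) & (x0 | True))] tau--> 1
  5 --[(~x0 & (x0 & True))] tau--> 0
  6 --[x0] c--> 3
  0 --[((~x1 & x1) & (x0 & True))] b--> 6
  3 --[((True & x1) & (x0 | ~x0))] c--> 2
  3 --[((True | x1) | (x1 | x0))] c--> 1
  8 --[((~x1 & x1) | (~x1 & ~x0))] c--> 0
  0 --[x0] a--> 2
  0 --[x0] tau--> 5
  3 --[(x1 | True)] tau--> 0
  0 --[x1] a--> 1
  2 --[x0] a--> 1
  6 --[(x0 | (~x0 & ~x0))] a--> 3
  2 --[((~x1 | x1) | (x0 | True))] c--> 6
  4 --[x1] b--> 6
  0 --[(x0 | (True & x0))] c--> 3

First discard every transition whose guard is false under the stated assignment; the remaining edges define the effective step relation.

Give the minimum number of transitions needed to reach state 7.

Answer: 3

Analysis:
BFS to 7:
  Layer 0: {0}
  Layer 1: {2,3,5,6}
  Layer 2: {1,4,8}
  Layer 3: {7}
first hit 7 at d=3 via tau·a·tau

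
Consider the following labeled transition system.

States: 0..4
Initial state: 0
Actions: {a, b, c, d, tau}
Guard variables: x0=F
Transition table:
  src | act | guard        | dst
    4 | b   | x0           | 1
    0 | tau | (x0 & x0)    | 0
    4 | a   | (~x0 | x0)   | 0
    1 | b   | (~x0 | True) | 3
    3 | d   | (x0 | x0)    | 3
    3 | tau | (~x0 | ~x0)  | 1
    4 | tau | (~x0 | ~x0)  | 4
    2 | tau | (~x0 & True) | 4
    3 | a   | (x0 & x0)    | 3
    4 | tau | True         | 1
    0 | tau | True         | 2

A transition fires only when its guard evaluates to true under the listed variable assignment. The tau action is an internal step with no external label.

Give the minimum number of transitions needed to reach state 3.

Answer: 4

Working:
Layered search for 3:
  Layer 0: {0}
  Layer 1: {2}
  Layer 2: {4}
  Layer 3: {1}
  Layer 4: {3}
first hit 3 at d=4 via tau·tau·tau·b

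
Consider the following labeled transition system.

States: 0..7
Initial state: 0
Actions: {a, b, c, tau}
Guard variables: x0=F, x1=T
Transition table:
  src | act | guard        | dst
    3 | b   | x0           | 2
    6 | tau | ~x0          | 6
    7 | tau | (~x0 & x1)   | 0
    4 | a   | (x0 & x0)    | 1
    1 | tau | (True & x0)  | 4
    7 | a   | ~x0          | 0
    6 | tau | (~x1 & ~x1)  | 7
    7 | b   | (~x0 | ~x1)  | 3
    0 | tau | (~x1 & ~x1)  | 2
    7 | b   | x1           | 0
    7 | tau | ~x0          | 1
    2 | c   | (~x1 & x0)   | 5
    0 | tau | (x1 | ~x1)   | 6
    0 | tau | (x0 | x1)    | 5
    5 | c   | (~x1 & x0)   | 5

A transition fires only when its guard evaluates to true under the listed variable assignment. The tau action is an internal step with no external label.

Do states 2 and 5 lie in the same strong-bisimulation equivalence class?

Answer: BISIMILAR

Analysis:
Bisimulation quotient by refinement:
  round 0: {{0,1,2,3,4,5,6,7}}
  round 1: {{0,6},{1,2,3,4,5},{7}}
  round 2: {{0},{1,2,3,4,5},{6},{7}}
4 equivalence class(es) (converged in 3)
class of 2: {1,2,3,4,5}; class of 5: {1,2,3,4,5}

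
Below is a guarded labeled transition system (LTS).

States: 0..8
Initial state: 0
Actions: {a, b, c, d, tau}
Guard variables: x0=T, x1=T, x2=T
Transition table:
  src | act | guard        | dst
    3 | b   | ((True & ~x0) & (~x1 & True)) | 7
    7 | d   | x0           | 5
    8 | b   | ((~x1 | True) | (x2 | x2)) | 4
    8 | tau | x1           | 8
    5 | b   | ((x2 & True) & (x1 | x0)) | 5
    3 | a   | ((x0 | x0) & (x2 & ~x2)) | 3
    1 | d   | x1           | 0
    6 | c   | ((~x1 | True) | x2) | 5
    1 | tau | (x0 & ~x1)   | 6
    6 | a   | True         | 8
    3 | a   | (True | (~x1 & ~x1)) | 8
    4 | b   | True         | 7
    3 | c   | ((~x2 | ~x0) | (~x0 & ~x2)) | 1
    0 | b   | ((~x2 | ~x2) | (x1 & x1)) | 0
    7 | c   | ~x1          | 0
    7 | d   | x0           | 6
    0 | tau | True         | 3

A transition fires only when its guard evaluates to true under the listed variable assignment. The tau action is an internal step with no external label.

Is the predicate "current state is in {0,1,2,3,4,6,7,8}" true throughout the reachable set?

Inv-set: {0,1,2,3,4,6,7,8}
Reach set: {0,3,4,5,6,7,8}
  0: safe
  3: safe
  4: safe
  5: ✗ unsafe
  6: safe
  7: safe
  8: safe
witness against invariant: tau·a·b·b·d → 5

Answer: INVARIANT VIOLATED at state 5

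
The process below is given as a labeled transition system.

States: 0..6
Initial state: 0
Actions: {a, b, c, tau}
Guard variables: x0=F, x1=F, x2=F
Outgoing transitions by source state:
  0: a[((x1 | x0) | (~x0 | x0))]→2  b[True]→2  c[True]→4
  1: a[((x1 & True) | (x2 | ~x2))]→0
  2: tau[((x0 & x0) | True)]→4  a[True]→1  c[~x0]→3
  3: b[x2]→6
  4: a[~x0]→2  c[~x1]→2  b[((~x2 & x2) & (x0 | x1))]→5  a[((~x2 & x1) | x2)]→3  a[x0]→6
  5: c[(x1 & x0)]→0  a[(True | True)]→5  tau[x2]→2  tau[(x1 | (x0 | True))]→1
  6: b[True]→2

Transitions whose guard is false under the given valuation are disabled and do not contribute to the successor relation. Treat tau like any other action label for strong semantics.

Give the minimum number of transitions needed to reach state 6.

BFS to 6:
  L0 = {0}
  L1 = {2,4}
  L2 = {1,3}
6 never appears.

Answer: UNREACHABLE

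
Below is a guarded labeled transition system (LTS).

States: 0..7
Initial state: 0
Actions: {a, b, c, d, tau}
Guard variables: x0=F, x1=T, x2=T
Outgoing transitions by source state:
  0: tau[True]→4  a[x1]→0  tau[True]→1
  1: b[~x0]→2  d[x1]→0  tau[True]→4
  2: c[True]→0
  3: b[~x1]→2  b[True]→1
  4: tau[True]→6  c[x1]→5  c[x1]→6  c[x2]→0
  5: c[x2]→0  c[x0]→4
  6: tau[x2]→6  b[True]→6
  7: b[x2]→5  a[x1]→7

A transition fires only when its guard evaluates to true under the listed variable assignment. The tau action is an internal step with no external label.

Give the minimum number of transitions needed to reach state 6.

Breadth-first toward 6:
  L0 = {0}
  L1 = {1,4}
  L2 = {2,5,6}
first hit 6 at d=2 via tau·c

Answer: 2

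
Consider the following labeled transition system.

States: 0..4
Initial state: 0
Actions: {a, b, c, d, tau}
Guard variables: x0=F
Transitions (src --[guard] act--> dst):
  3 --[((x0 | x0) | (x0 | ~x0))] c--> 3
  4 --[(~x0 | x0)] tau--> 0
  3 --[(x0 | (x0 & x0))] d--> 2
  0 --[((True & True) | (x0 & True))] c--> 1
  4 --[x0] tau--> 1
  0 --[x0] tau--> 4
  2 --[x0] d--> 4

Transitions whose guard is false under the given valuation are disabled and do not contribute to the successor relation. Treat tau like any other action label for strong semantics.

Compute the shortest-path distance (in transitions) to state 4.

Layered search for 4:
  depth 0: {0}
  depth 1: {1}
4 never appears.

Answer: UNREACHABLE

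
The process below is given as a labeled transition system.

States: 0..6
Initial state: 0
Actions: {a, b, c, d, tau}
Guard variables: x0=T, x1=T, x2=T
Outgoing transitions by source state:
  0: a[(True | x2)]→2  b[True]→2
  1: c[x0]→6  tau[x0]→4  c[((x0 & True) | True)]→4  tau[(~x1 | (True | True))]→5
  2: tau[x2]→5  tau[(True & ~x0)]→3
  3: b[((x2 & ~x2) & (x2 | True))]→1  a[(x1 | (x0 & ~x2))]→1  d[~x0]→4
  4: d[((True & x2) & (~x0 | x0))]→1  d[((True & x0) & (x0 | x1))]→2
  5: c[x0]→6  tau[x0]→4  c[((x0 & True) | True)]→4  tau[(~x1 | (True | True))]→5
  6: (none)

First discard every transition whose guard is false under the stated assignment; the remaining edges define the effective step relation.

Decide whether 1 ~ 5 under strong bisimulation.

Refine partition for ~:
  π0 = {{0,1,2,3,4,5,6}}
  π1 = {{0},{1,5},{2},{3},{4},{6}}
6 equivalence class(es) (converged in 2)
1∈{1,5}, 5∈{1,5}

Answer: BISIMILAR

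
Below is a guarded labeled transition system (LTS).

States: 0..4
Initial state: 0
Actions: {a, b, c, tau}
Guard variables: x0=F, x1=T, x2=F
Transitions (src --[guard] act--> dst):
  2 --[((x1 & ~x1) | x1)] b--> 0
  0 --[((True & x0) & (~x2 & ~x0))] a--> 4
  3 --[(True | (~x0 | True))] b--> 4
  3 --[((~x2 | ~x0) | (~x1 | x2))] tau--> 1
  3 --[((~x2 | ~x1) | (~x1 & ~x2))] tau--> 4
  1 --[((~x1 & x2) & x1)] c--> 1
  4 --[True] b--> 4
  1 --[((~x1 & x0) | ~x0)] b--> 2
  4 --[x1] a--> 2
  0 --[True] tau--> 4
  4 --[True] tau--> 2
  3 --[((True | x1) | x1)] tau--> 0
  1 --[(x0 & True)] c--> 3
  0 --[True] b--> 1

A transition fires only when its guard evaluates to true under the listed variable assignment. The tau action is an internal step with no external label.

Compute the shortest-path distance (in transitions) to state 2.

Breadth-first toward 2:
  depth 0: {0}
  depth 1: {1,4}
  depth 2: {2}
depth(2)=2, e.g. b·b

Answer: 2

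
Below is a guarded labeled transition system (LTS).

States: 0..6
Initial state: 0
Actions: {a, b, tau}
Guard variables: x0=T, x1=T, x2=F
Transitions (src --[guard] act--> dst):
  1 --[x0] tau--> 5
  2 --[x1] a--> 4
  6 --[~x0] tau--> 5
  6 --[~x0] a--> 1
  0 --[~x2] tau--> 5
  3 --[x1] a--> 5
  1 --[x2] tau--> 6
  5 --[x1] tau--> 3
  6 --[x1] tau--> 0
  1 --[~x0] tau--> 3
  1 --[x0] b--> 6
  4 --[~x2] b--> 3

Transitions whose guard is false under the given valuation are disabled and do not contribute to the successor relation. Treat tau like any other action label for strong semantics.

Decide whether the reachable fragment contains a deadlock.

Reach set: {0,3,5}
  0: tau→5  [1 exit(s)]
  3: a→5  [1 exit(s)]
  5: tau→3  [1 exit(s)]

Answer: DEADLOCK-FREE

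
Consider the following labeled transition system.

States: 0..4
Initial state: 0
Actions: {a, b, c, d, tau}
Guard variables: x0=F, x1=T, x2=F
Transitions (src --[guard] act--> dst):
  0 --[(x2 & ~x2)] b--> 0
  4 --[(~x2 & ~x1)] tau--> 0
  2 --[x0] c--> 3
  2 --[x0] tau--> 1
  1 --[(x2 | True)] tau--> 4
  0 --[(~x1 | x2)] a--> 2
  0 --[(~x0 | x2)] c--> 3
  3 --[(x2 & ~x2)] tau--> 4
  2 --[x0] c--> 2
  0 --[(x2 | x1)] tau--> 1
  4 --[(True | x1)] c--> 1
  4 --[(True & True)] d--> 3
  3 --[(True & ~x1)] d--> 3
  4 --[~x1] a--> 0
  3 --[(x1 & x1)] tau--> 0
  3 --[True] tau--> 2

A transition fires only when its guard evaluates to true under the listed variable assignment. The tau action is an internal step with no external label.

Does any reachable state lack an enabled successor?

Answer: DEADLOCK at state 2

Analysis:
Reach set: {0,1,2,3,4}
  0: c→3  tau→1  [deg 2]
  1: tau→4  [deg 1]
  2: ∅  [no exit]
  3: tau→0  tau→2  [deg 2]
  4: c→1  d→3  [deg 2]
witness 2: c·tau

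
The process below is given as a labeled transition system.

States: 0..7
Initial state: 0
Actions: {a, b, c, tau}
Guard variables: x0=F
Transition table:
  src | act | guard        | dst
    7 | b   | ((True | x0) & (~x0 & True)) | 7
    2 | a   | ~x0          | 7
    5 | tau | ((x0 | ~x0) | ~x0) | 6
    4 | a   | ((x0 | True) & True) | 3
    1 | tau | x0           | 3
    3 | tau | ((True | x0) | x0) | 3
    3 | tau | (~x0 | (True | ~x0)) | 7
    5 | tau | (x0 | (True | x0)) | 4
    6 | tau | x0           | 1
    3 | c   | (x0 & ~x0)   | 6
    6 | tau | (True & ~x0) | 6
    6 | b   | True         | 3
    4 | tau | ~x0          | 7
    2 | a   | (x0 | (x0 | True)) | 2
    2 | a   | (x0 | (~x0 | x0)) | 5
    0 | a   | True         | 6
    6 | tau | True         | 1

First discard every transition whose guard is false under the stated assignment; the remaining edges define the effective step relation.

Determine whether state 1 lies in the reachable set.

Guard filter leaves 14 enabled edge(s).
Layer 0: {0}
Layer 1: {6}  total {0,6}
Layer 2: {1,3}  total {0,1,3,6}
Layer 3: {7}  total {0,1,3,6,7}
Reachable = {0,1,3,6,7}
witness 1: a·tau

Answer: REACHABLE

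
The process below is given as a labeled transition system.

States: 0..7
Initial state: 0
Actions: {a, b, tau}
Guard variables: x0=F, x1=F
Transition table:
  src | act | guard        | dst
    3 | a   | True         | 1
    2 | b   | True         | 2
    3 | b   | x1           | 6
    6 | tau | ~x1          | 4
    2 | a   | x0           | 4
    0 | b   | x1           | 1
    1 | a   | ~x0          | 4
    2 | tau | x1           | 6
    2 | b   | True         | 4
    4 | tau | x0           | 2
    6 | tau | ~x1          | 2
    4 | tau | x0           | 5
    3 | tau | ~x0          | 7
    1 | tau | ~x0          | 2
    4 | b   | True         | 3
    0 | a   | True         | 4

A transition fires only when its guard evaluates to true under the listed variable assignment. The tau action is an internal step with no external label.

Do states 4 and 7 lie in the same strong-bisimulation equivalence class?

Answer: NOT BISIMILAR

Working:
Refine partition for ~:
  round 0: {{0,1,2,3,4,5,6,7}}
  round 1: {{0},{1,3},{2,4},{5,7},{6}}
  round 2: {{0},{1},{2},{3},{4},{5,7},{6}}
stable after 3 split(s): 7 block(s)
4∈{4}, 7∈{5,7}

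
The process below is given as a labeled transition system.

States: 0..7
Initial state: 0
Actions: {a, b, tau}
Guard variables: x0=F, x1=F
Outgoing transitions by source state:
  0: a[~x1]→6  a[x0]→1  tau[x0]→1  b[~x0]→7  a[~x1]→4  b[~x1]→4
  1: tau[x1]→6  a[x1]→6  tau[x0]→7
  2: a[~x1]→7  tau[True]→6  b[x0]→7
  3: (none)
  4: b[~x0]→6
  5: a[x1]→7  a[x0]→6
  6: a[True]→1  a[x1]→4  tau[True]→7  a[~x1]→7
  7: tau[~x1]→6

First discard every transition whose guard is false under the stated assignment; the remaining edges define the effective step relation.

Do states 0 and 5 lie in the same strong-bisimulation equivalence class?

Bisimulation quotient by refinement:
  π0 = {{0,1,2,3,4,5,6,7}}
  π1 = {{0},{1,3,5},{2,6},{4},{7}}
  π2 = {{0},{1,3,5},{2},{4},{6},{7}}
Fixed point at round 3; 6 class(es).
class of 0: {0}; class of 5: {1,3,5}

Answer: NOT BISIMILAR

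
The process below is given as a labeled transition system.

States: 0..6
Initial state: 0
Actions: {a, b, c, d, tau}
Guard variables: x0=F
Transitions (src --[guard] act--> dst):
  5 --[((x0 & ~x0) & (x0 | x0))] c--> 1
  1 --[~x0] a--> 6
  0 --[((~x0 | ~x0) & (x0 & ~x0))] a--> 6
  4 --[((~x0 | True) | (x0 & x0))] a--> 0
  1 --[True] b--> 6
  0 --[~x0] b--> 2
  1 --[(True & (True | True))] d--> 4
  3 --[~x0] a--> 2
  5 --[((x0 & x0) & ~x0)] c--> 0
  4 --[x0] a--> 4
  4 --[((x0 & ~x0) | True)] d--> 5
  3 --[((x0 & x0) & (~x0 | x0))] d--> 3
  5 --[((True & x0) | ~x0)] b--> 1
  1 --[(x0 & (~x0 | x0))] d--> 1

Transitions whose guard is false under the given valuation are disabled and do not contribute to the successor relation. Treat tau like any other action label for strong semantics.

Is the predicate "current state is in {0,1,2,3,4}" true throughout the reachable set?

Answer: INVARIANT HOLDS

Trace:
Inv-set: {0,1,2,3,4}
Reachable = {0,2}
  0: ok
  2: ok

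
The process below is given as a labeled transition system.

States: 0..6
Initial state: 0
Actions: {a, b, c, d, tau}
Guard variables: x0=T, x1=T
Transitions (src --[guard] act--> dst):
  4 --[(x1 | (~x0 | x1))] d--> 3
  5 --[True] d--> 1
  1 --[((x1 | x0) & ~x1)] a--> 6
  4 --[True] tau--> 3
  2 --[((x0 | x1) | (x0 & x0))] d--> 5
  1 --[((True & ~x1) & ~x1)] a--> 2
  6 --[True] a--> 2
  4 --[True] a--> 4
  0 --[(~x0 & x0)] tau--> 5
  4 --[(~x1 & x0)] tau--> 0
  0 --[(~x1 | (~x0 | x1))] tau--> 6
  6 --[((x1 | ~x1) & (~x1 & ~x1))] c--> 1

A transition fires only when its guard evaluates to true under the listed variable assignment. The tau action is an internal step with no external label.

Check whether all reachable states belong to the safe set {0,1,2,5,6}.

Answer: INVARIANT HOLDS

Trace:
Inv-set: {0,1,2,5,6}
R = {0,1,2,5,6}
  0: ✓
  1: ✓
  2: ✓
  5: ✓
  6: ✓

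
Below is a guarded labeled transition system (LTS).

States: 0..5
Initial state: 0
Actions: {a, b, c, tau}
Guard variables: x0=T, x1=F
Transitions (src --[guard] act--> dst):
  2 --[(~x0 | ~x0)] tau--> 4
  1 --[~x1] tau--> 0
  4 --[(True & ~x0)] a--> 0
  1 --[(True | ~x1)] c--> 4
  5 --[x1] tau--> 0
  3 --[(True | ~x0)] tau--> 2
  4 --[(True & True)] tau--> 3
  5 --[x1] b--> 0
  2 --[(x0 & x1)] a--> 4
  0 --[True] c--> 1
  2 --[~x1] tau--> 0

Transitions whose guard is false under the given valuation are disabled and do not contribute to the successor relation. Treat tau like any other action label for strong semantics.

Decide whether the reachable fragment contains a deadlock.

Answer: DEADLOCK-FREE

Trace:
R = {0,1,2,3,4}
  0: c→1  [deg 1]
  1: c→4  tau→0  [deg 2]
  2: tau→0  [deg 1]
  3: tau→2  [deg 1]
  4: tau→3  [deg 1]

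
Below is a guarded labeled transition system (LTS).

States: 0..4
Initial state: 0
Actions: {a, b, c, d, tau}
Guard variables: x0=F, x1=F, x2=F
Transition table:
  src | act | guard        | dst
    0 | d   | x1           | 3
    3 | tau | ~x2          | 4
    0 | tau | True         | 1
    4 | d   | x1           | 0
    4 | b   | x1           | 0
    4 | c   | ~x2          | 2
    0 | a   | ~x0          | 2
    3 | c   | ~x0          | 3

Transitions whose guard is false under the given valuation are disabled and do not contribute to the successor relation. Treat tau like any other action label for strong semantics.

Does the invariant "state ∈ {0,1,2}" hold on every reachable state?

Allowed set {0,1,2}
R = {0,1,2}
  0: safe
  1: safe
  2: safe

Answer: INVARIANT HOLDS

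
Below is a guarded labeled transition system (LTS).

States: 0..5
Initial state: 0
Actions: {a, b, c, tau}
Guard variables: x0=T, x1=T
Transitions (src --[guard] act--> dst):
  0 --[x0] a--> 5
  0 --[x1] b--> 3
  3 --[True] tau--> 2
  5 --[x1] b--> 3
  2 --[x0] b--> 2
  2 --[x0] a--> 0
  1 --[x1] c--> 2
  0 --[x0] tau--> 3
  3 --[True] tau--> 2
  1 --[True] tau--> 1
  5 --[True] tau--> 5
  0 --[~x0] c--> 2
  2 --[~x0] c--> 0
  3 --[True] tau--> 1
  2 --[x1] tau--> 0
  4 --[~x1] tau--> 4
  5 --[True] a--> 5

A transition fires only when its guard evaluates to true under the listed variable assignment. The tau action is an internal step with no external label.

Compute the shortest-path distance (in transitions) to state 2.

Layered search for 2:
  depth 0: {0}
  depth 1: {3,5}
  depth 2: {1,2}
depth(2)=2, e.g. b·tau

Answer: 2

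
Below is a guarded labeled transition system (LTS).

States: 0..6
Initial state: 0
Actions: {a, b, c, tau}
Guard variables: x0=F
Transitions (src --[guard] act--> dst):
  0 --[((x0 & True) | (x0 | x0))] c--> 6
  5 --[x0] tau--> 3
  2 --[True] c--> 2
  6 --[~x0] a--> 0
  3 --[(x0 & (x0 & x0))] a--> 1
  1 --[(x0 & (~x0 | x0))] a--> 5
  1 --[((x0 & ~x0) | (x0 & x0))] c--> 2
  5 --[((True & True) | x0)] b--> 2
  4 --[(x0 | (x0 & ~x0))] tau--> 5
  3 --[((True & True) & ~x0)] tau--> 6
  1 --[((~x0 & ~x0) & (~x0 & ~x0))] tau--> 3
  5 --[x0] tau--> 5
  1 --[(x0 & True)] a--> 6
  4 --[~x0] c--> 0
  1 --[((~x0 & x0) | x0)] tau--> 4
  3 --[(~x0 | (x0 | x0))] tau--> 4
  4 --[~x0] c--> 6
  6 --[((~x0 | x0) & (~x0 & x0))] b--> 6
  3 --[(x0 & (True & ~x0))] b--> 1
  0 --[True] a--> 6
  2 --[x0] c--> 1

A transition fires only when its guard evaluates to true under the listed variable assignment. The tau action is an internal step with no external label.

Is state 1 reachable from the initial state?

After dropping false guards: 9 live edges.
depth 0: {0}
depth 1: {6}  cumulative {0,6}
Reach set: {0,6}

Answer: UNREACHABLE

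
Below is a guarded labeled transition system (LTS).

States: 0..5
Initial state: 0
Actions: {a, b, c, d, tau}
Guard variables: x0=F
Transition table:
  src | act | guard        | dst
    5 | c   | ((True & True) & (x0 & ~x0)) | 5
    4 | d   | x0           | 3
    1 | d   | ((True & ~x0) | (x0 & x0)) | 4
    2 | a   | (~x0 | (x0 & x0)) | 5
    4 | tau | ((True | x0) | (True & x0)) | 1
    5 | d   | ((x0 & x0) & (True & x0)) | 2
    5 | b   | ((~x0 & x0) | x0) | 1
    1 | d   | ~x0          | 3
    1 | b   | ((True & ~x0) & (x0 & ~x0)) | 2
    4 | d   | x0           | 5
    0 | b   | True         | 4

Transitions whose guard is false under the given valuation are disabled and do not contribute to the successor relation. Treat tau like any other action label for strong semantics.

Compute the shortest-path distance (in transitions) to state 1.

BFS to 1:
  Layer 0: {0}
  Layer 1: {4}
  Layer 2: {1}
1 enters at depth 2; path b·tau

Answer: 2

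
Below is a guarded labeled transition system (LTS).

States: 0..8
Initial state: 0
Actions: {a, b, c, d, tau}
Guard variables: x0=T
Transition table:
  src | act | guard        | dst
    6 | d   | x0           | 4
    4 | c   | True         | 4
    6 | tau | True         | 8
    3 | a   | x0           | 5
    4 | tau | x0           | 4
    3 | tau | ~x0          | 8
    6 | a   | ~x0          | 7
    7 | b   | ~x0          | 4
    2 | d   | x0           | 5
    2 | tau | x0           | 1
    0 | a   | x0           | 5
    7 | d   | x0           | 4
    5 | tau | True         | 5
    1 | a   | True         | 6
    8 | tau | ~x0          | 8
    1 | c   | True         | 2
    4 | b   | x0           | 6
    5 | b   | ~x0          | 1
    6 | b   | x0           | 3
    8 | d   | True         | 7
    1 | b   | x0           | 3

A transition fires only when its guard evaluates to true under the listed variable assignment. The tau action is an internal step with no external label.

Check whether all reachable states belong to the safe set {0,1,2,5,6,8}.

Allowed set {0,1,2,5,6,8}
Reach set: {0,5}
  0: ✓
  5: ✓

Answer: INVARIANT HOLDS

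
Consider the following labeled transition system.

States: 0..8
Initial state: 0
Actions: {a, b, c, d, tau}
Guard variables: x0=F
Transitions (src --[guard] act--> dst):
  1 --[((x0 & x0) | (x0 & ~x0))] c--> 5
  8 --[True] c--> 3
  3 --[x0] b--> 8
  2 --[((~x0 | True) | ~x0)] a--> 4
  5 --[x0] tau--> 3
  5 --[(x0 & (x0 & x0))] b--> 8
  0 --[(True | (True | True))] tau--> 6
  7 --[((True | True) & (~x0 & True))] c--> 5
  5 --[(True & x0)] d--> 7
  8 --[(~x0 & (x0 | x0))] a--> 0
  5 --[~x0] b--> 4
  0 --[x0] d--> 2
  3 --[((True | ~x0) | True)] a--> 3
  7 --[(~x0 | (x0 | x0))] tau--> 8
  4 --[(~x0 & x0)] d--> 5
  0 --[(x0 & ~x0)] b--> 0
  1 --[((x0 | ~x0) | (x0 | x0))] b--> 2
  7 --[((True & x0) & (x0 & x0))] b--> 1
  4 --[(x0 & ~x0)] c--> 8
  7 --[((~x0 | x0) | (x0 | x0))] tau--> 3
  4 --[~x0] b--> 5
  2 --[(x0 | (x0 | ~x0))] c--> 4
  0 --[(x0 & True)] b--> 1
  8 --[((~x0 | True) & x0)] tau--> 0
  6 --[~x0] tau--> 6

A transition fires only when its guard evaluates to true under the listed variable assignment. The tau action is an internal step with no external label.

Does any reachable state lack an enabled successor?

R = {0,6}
  0: tau→6  [deg 1]
  6: tau→6  [deg 1]

Answer: DEADLOCK-FREE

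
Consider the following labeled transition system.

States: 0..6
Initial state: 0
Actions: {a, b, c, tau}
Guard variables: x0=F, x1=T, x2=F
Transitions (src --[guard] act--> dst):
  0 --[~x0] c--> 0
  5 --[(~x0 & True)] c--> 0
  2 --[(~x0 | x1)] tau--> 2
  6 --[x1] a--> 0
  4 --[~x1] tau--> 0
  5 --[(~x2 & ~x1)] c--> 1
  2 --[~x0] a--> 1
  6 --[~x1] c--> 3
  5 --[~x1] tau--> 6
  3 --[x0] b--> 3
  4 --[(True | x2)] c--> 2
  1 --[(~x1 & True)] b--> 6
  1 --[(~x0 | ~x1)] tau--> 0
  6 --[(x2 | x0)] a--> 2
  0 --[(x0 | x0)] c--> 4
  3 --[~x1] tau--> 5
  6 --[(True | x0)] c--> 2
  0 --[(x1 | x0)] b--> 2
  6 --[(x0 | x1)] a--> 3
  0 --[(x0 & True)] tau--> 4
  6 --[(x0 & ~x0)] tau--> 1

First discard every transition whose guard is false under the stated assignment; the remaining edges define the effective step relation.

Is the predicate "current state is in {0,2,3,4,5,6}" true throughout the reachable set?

Answer: INVARIANT VIOLATED at state 1

Trace:
Inv-set: {0,2,3,4,5,6}
Reachable = {0,1,2}
  0: ✓
  1: ✗ unsafe
  2: ✓
counterexample path to 1: b·a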